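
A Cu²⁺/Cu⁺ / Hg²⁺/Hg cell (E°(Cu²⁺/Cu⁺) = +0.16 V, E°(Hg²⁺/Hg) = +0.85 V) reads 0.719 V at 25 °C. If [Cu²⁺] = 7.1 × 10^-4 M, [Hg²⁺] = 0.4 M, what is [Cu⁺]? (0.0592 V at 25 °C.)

0.0035 M

From the Nernst equation, log Q = n(E° − E)/0.0592 = 2(0.69 − 0.719)/0.0592 = -0.980, so Q = 0.105.
With Q = [Cu²⁺]^2/([Cu⁺]^2·[Hg²⁺]) and the known concentrations, [Cu⁺]^2 in the denominator gives [Cu⁺] = 0.0035 M.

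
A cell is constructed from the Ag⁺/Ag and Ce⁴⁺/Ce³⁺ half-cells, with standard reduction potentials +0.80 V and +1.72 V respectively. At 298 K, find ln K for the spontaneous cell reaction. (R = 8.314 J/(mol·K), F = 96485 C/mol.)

E°_cell = +1.72 − (+0.80) = 0.92 V, with n = 1 electron transferred.
At equilibrium E = 0, so the Nernst equation gives ln K = nFE°/RT = (1)(96485)(0.92)/((8.314)(298)) = 35.83.

ln K = 35.8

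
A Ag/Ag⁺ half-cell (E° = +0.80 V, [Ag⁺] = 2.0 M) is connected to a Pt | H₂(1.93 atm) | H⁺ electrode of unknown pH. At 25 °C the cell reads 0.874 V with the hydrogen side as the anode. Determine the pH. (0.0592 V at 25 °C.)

E°_cell = 0.80 V and n = 2.
log Q = n(E° − E)/0.0592 = 2×(0.80 − 0.874)/0.0592 = -2.500.
With Q = [H⁺]^2 / ([Ag⁺]^2·P(H₂)), solving for [H⁺] gives log[H⁺] = -0.806, so pH = 0.81.

pH = 0.81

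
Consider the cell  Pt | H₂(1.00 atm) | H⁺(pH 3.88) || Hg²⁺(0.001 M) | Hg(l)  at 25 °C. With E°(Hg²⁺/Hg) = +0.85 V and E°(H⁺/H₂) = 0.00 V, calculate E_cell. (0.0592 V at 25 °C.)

0.99 V

The Hg²⁺/Hg couple is the cathode, so E°_cell = 0.85 V; n = 2.
[H⁺] = 10^(−3.88) = 1.3 × 10^-4 M, and Q = [H⁺]^2 / ([Hg²⁺]·P(H₂)) = 1.74 × 10^-5.
E = E° − (0.0592/2) log Q = 0.85 − (0.0592/2)(-4.760) = 0.991 V.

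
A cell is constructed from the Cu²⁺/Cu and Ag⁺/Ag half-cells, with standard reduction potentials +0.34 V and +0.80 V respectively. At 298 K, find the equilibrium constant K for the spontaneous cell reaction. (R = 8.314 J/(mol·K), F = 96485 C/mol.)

3.6 × 10^15

E°_cell = +0.80 − (+0.34) = 0.46 V, with n = 2 electrons transferred.
At equilibrium E = 0, so the Nernst equation gives ln K = nFE°/RT = (2)(96485)(0.46)/((8.314)(298)) = 35.83.
K = e^35.83 = 3.6 × 10^15.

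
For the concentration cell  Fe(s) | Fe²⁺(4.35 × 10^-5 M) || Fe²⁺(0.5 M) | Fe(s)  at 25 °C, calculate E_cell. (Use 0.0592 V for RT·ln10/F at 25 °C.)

Both half-cells are Fe²⁺/Fe, so E°_cell = 0. The concentrated side is the cathode; the cell reaction moves Fe²⁺ from high to low concentration with n = 2.
Q = [Fe²⁺]_dilute/[Fe²⁺]_conc = 4.35 × 10^-5/0.5 = 8.7 × 10^-5.
E = 0 − (0.0592/2) log Q = −(0.0592/2)(-4.060) = 0.1202 V.

0.12 V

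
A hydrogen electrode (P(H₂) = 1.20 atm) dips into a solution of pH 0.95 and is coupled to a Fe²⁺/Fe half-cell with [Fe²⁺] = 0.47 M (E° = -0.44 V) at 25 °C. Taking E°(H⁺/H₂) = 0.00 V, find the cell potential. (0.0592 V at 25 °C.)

0.39 V

The hydrogen couple is the cathode, so E°_cell = 0.44 V; n = 2.
[H⁺] = 10^(−0.95) = 0.11 M, and Q = [Fe²⁺]·P(H₂) / [H⁺]^2 = 44.8.
E = E° − (0.0592/2) log Q = 0.44 − (0.0592/2)(1.651) = 0.391 V.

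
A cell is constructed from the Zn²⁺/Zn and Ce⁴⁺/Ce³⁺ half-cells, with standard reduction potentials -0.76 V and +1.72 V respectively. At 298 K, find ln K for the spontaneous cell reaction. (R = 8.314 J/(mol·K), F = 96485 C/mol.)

E°_cell = +1.72 − (-0.76) = 2.48 V, with n = 2 electrons transferred.
At equilibrium E = 0, so the Nernst equation gives ln K = nFE°/RT = (2)(96485)(2.48)/((8.314)(298)) = 193.16.

ln K = 193.2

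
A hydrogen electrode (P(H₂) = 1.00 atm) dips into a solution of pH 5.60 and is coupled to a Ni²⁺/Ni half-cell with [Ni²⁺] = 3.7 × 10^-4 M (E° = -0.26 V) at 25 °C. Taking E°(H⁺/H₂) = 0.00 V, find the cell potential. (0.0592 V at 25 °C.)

The hydrogen couple is the cathode, so E°_cell = 0.26 V; n = 2.
[H⁺] = 10^(−5.60) = 2.5 × 10^-6 M, and Q = [Ni²⁺]·P(H₂) / [H⁺]^2 = 5.86 × 10^7.
E = E° − (0.0592/2) log Q = 0.26 − (0.0592/2)(7.768) = 0.030 V.

0.030 V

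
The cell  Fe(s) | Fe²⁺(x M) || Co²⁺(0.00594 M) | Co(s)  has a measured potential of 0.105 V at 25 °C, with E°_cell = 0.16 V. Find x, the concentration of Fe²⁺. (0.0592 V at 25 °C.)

0.43 M

From the Nernst equation, log Q = n(E° − E)/0.0592 = 2(0.16 − 0.105)/0.0592 = 1.858, so Q = 72.1.
With Q = [Fe²⁺]/[Co²⁺] and the known concentrations, [Fe²⁺] in the numerator gives [Fe²⁺] = 0.43 M.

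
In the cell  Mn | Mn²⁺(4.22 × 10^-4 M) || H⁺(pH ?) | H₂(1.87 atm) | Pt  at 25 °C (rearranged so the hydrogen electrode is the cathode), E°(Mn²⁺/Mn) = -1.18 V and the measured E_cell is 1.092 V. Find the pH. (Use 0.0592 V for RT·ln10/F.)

pH = 3.04

E°_cell = 1.18 V and n = 2.
log Q = n(E° − E)/0.0592 = 2×(1.18 − 1.092)/0.0592 = 2.973.
With Q = [Mn²⁺]·P(H₂) / [H⁺]^2, solving for [H⁺] gives log[H⁺] = -3.038, so pH = 3.04.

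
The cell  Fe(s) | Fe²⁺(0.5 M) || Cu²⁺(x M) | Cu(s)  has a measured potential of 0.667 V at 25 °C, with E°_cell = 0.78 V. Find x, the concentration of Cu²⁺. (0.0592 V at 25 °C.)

7.6 × 10^-5 M

From the Nernst equation, log Q = n(E° − E)/0.0592 = 2(0.78 − 0.667)/0.0592 = 3.818, so Q = 6570.
With Q = [Fe²⁺]/[Cu²⁺] and the known concentrations, [Cu²⁺] in the denominator gives [Cu²⁺] = 7.6 × 10^-5 M.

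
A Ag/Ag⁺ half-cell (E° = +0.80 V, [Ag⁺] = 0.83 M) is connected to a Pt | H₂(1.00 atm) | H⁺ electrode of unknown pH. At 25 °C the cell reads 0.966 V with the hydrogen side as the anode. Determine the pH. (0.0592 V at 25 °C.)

E°_cell = 0.80 V and n = 2.
log Q = n(E° − E)/0.0592 = 2×(0.80 − 0.966)/0.0592 = -5.608.
With Q = [H⁺]^2 / ([Ag⁺]^2·P(H₂)), solving for [H⁺] gives log[H⁺] = -2.885, so pH = 2.88.

pH = 2.88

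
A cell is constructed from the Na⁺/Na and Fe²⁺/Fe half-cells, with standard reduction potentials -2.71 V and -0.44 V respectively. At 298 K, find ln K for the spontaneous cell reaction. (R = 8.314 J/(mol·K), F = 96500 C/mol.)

ln K = 176.8

E°_cell = -0.44 − (-2.71) = 2.27 V, with n = 2 electrons transferred.
At equilibrium E = 0, so the Nernst equation gives ln K = nFE°/RT = (2)(96500)(2.27)/((8.314)(298)) = 176.83.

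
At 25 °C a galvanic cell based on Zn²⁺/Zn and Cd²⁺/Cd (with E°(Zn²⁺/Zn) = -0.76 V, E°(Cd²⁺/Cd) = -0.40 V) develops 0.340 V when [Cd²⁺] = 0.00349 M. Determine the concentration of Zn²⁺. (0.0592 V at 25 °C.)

From the Nernst equation, log Q = n(E° − E)/0.0592 = 2(0.36 − 0.340)/0.0592 = 0.676, so Q = 4.74.
With Q = [Zn²⁺]/[Cd²⁺] and the known concentrations, [Zn²⁺] in the numerator gives [Zn²⁺] = 0.017 M.

0.017 M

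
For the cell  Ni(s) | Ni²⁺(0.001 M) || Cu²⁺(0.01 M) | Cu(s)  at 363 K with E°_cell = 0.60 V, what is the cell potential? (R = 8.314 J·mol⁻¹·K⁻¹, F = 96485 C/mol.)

0.636 V

Balancing electrons gives n = 2; the reaction quotient is Q = [Ni²⁺]/[Cu²⁺] = 0.100.
E = E° − (RT/nF) ln Q = 0.60 − (8.314×363)/(2×96485) × (-2.303) = 0.600 + 0.036 = 0.636 V.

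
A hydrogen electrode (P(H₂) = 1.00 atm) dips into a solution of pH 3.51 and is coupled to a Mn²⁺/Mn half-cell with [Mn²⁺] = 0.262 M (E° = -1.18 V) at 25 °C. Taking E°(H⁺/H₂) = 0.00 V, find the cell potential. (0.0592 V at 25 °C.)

The hydrogen couple is the cathode, so E°_cell = 1.18 V; n = 2.
[H⁺] = 10^(−3.51) = 3.1 × 10^-4 M, and Q = [Mn²⁺]·P(H₂) / [H⁺]^2 = 2.74 × 10^6.
E = E° − (0.0592/2) log Q = 1.18 − (0.0592/2)(6.438) = 0.989 V.

0.99 V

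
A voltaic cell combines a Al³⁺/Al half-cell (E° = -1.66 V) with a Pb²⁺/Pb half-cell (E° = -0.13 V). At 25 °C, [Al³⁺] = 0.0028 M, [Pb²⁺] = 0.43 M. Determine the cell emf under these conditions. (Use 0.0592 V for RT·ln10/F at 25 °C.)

The Pb²⁺/Pb couple has the higher reduction potential and acts as the cathode, so E°_cell = -0.13 − (-1.66) = 1.53 V.
Balancing electrons gives n = 6; the reaction quotient is Q = [Al³⁺]^2/[Pb²⁺]^3 = 9.86 × 10^-5.
At 25 °C, E = E° − (0.0592/n) log Q = 1.53 − (0.0592/6)(-4.006) = 1.530 + 0.040 = 1.570 V.

1.57 V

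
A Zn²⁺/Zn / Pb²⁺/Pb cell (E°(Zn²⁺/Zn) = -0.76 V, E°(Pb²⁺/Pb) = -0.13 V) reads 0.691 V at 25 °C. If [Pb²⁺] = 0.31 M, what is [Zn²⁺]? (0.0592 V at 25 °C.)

0.0027 M

From the Nernst equation, log Q = n(E° − E)/0.0592 = 2(0.63 − 0.691)/0.0592 = -2.061, so Q = 0.00869.
With Q = [Zn²⁺]/[Pb²⁺] and the known concentrations, [Zn²⁺] in the numerator gives [Zn²⁺] = 0.0027 M.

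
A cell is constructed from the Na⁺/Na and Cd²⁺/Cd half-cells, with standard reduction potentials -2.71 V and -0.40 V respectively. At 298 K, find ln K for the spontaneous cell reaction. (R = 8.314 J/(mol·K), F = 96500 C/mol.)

E°_cell = -0.40 − (-2.71) = 2.31 V, with n = 2 electrons transferred.
At equilibrium E = 0, so the Nernst equation gives ln K = nFE°/RT = (2)(96500)(2.31)/((8.314)(298)) = 179.95.

ln K = 179.9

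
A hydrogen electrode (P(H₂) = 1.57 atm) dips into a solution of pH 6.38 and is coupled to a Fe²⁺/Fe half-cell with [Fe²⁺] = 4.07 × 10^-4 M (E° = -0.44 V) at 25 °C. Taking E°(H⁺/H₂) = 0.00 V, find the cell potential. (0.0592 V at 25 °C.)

0.16 V

The hydrogen couple is the cathode, so E°_cell = 0.44 V; n = 2.
[H⁺] = 10^(−6.38) = 4.2 × 10^-7 M, and Q = [Fe²⁺]·P(H₂) / [H⁺]^2 = 3.68 × 10^9.
E = E° − (0.0592/2) log Q = 0.44 − (0.0592/2)(9.565) = 0.157 V.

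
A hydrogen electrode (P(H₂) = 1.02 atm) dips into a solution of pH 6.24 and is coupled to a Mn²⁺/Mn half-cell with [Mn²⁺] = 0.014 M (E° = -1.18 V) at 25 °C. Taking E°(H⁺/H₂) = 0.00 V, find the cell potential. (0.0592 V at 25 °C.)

The hydrogen couple is the cathode, so E°_cell = 1.18 V; n = 2.
[H⁺] = 10^(−6.24) = 5.8 × 10^-7 M, and Q = [Mn²⁺]·P(H₂) / [H⁺]^2 = 4.31 × 10^10.
E = E° − (0.0592/2) log Q = 1.18 − (0.0592/2)(10.635) = 0.865 V.

0.87 V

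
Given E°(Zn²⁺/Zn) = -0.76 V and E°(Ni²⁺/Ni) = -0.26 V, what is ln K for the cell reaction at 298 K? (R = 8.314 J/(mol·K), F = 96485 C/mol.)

ln K = 38.9

E°_cell = -0.26 − (-0.76) = 0.50 V, with n = 2 electrons transferred.
At equilibrium E = 0, so the Nernst equation gives ln K = nFE°/RT = (2)(96485)(0.50)/((8.314)(298)) = 38.94.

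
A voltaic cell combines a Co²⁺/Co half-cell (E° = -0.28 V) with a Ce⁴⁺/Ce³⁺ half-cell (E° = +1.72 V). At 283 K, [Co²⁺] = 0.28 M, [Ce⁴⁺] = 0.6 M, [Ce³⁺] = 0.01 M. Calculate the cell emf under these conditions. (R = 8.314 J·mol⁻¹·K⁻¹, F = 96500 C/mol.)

2.12 V

The Ce⁴⁺/Ce³⁺ couple has the higher reduction potential and acts as the cathode, so E°_cell = +1.72 − (-0.28) = 2.00 V.
Balancing electrons gives n = 2; the reaction quotient is Q = [Co²⁺]·[Ce³⁺]^2/[Ce⁴⁺]^2 = 7.78 × 10^-5.
E = E° − (RT/nF) ln Q = 2.00 − (8.314×283)/(2×96500) × (-9.462) = 2.000 + 0.115 = 2.115 V.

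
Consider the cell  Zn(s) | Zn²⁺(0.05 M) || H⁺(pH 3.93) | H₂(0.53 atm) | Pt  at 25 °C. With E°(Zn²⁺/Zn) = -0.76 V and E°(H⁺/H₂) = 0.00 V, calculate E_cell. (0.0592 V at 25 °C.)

0.57 V

The hydrogen couple is the cathode, so E°_cell = 0.76 V; n = 2.
[H⁺] = 10^(−3.93) = 1.2 × 10^-4 M, and Q = [Zn²⁺]·P(H₂) / [H⁺]^2 = 1.92 × 10^6.
E = E° − (0.0592/2) log Q = 0.76 − (0.0592/2)(6.283) = 0.574 V.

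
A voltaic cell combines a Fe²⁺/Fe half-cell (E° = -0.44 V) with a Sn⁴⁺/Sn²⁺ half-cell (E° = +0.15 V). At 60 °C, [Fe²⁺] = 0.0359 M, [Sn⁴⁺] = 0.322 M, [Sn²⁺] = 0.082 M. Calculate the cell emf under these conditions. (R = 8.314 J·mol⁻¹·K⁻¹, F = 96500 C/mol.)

The Sn⁴⁺/Sn²⁺ couple has the higher reduction potential and acts as the cathode, so E°_cell = +0.15 − (-0.44) = 0.59 V.
Balancing electrons gives n = 2; the reaction quotient is Q = [Fe²⁺]·[Sn²⁺]/[Sn⁴⁺] = 0.00914.
E = E° − (RT/nF) ln Q = 0.59 − (8.314×333)/(2×96500) × (-4.695) = 0.590 + 0.067 = 0.657 V.

0.657 V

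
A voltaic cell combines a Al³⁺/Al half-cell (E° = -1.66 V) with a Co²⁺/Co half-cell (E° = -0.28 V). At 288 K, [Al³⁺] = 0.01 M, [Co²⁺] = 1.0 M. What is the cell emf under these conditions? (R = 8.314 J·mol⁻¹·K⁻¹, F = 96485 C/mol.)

1.42 V

The Co²⁺/Co couple has the higher reduction potential and acts as the cathode, so E°_cell = -0.28 − (-1.66) = 1.38 V.
Balancing electrons gives n = 6; the reaction quotient is Q = [Al³⁺]^2/[Co²⁺]^3 = 1 × 10^-4.
E = E° − (RT/nF) ln Q = 1.38 − (8.314×288)/(6×96485) × (-9.210) = 1.380 + 0.038 = 1.418 V.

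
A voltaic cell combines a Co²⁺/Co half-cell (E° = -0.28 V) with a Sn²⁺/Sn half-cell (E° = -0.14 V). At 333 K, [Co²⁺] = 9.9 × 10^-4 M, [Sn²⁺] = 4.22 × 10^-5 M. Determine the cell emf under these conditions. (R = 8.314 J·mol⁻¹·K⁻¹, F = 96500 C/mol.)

The Sn²⁺/Sn couple has the higher reduction potential and acts as the cathode, so E°_cell = -0.14 − (-0.28) = 0.14 V.
Balancing electrons gives n = 2; the reaction quotient is Q = [Co²⁺]/[Sn²⁺] = 23.5.
E = E° − (RT/nF) ln Q = 0.14 − (8.314×333)/(2×96500) × (3.155) = 0.140 − 0.045 = 0.095 V.

0.095 V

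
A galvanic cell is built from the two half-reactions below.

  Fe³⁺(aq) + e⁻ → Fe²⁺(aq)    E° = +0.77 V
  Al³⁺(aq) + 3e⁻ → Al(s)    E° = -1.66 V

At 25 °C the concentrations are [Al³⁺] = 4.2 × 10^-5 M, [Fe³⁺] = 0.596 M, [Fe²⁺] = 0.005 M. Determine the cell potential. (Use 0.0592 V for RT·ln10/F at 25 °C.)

2.64 V

The Fe³⁺/Fe²⁺ couple has the higher reduction potential and acts as the cathode, so E°_cell = +0.77 − (-1.66) = 2.43 V.
Balancing electrons gives n = 3; the reaction quotient is Q = [Al³⁺]·[Fe²⁺]^3/[Fe³⁺]^3 = 2.48 × 10^-11.
At 25 °C, E = E° − (0.0592/n) log Q = 2.43 − (0.0592/3)(-10.606) = 2.430 + 0.209 = 2.639 V.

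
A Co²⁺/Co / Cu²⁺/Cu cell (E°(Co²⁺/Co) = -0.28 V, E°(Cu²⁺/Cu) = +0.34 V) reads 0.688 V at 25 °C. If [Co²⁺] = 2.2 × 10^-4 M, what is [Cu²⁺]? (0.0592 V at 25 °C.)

From the Nernst equation, log Q = n(E° − E)/0.0592 = 2(0.62 − 0.688)/0.0592 = -2.297, so Q = 0.00504.
With Q = [Co²⁺]/[Cu²⁺] and the known concentrations, [Cu²⁺] in the denominator gives [Cu²⁺] = 0.044 M.

0.044 M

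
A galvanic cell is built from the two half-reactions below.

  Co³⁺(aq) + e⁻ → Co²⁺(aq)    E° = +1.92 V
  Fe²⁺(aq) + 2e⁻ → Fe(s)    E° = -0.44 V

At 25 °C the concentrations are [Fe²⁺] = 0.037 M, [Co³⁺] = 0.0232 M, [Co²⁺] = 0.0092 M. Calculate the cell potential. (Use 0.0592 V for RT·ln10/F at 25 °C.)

The Co³⁺/Co²⁺ couple has the higher reduction potential and acts as the cathode, so E°_cell = +1.92 − (-0.44) = 2.36 V.
Balancing electrons gives n = 2; the reaction quotient is Q = [Fe²⁺]·[Co²⁺]^2/[Co³⁺]^2 = 0.00582.
At 25 °C, E = E° − (0.0592/n) log Q = 2.36 − (0.0592/2)(-2.235) = 2.360 + 0.066 = 2.426 V.

2.43 V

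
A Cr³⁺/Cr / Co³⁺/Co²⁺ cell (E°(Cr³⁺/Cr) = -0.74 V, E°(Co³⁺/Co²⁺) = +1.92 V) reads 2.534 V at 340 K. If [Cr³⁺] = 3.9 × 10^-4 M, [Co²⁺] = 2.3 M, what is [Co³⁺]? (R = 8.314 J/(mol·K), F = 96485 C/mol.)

From the Nernst equation, ln Q = nF(E° − E)/RT = 3×96485×(2.66 − 2.534)/(8.314×340) = 12.902, so Q = 4.01 × 10^5.
With Q = [Cr³⁺]·[Co²⁺]^3/[Co³⁺]^3 and the known concentrations, [Co³⁺]^3 in the denominator gives [Co³⁺] = 0.0023 M.

0.0023 M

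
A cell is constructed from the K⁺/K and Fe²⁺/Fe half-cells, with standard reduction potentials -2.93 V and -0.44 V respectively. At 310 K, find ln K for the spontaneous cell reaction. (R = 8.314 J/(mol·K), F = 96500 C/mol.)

E°_cell = -0.44 − (-2.93) = 2.49 V, with n = 2 electrons transferred.
At equilibrium E = 0, so the Nernst equation gives ln K = nFE°/RT = (2)(96500)(2.49)/((8.314)(310)) = 186.46.

ln K = 186.5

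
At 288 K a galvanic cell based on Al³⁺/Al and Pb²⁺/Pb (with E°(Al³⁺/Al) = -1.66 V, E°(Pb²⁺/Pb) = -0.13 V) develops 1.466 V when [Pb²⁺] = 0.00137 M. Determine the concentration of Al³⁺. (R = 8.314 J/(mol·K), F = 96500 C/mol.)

0.12 M

From the Nernst equation, ln Q = nF(E° − E)/RT = 6×96500×(1.53 − 1.466)/(8.314×288) = 15.476, so Q = 5.26 × 10^6.
With Q = [Al³⁺]^2/[Pb²⁺]^3 and the known concentrations, [Al³⁺]^2 in the numerator gives [Al³⁺] = 0.12 M.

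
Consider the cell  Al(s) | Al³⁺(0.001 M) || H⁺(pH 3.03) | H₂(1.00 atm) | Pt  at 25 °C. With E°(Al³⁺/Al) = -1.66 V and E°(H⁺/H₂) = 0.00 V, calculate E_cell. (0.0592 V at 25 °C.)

The hydrogen couple is the cathode, so E°_cell = 1.66 V; n = 6.
[H⁺] = 10^(−3.03) = 9.3 × 10^-4 M, and Q = [Al³⁺]^2·P(H₂)^3 / [H⁺]^6 = 1.51 × 10^12.
E = E° − (0.0592/6) log Q = 1.66 − (0.0592/6)(12.180) = 1.540 V.

1.54 V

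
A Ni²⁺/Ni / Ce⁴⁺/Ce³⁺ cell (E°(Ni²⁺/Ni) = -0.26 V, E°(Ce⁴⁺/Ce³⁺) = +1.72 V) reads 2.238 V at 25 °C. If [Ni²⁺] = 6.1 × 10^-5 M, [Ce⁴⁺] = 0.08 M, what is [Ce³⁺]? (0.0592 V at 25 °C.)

4.5 × 10^-4 M

From the Nernst equation, log Q = n(E° − E)/0.0592 = 2(1.98 − 2.238)/0.0592 = -8.716, so Q = 1.92 × 10^-9.
With Q = [Ni²⁺]·[Ce³⁺]^2/[Ce⁴⁺]^2 and the known concentrations, [Ce³⁺]^2 in the numerator gives [Ce³⁺] = 4.5 × 10^-4 M.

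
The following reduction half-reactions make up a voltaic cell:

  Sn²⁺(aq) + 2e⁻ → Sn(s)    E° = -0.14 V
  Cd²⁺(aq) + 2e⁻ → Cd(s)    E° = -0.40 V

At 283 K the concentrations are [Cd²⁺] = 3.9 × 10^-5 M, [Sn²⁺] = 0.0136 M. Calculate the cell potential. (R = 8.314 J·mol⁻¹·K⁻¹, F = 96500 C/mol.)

0.331 V

The Sn²⁺/Sn couple has the higher reduction potential and acts as the cathode, so E°_cell = -0.14 − (-0.40) = 0.26 V.
Balancing electrons gives n = 2; the reaction quotient is Q = [Cd²⁺]/[Sn²⁺] = 0.00287.
E = E° − (RT/nF) ln Q = 0.26 − (8.314×283)/(2×96500) × (-5.854) = 0.260 + 0.071 = 0.331 V.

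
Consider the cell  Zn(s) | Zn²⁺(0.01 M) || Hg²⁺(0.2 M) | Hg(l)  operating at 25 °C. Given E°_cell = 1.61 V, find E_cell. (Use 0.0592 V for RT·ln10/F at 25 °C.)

1.65 V

Balancing electrons gives n = 2; the reaction quotient is Q = [Zn²⁺]/[Hg²⁺] = 0.0500.
At 25 °C, E = E° − (0.0592/n) log Q = 1.61 − (0.0592/2)(-1.301) = 1.610 + 0.039 = 1.649 V.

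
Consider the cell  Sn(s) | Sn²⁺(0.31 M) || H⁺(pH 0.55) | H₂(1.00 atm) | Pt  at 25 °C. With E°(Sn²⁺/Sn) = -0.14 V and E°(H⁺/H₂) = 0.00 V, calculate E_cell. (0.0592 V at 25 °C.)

0.12 V

The hydrogen couple is the cathode, so E°_cell = 0.14 V; n = 2.
[H⁺] = 10^(−0.55) = 0.28 M, and Q = [Sn²⁺]·P(H₂) / [H⁺]^2 = 3.90.
E = E° − (0.0592/2) log Q = 0.14 − (0.0592/2)(0.591) = 0.123 V.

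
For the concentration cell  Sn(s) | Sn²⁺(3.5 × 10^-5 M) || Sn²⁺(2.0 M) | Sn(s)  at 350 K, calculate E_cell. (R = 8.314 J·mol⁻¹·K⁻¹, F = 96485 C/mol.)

0.17 V

Both half-cells are Sn²⁺/Sn, so E°_cell = 0. The concentrated side is the cathode; the cell reaction moves Sn²⁺ from high to low concentration with n = 2.
Q = [Sn²⁺]_dilute/[Sn²⁺]_conc = 3.5 × 10^-5/2.0 = 1.75 × 10^-5.
E = 0 − (RT/nF) ln Q = −((8.314×350)/(2×96485))(-10.953) = 0.1652 V.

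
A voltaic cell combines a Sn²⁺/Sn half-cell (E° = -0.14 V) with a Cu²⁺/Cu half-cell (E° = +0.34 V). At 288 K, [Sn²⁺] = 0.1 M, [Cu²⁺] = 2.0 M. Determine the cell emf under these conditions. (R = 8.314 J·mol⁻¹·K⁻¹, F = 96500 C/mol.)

The Cu²⁺/Cu couple has the higher reduction potential and acts as the cathode, so E°_cell = +0.34 − (-0.14) = 0.48 V.
Balancing electrons gives n = 2; the reaction quotient is Q = [Sn²⁺]/[Cu²⁺] = 0.0500.
E = E° − (RT/nF) ln Q = 0.48 − (8.314×288)/(2×96500) × (-2.996) = 0.480 + 0.037 = 0.517 V.

0.517 V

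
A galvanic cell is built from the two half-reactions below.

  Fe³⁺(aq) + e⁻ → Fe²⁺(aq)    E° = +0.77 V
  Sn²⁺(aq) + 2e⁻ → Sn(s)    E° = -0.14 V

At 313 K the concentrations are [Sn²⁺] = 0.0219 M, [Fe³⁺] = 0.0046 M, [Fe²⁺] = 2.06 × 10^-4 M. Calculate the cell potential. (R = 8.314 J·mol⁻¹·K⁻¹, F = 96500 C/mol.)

1.05 V

The Fe³⁺/Fe²⁺ couple has the higher reduction potential and acts as the cathode, so E°_cell = +0.77 − (-0.14) = 0.91 V.
Balancing electrons gives n = 2; the reaction quotient is Q = [Sn²⁺]·[Fe²⁺]^2/[Fe³⁺]^2 = 4.39 × 10^-5.
E = E° − (RT/nF) ln Q = 0.91 − (8.314×313)/(2×96500) × (-10.033) = 0.910 + 0.135 = 1.045 V.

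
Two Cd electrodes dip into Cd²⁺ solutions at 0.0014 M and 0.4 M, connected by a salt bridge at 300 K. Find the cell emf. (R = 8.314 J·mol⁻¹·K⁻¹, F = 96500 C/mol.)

Both half-cells are Cd²⁺/Cd, so E°_cell = 0. The concentrated side is the cathode; the cell reaction moves Cd²⁺ from high to low concentration with n = 2.
Q = [Cd²⁺]_dilute/[Cd²⁺]_conc = 0.0014/0.4 = 0.00350.
E = 0 − (RT/nF) ln Q = −((8.314×300)/(2×96500))(-5.655) = 0.0731 V.

0.073 V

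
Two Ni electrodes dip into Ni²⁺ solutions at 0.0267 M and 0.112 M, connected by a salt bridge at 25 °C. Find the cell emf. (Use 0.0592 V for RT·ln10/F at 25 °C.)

Both half-cells are Ni²⁺/Ni, so E°_cell = 0. The concentrated side is the cathode; the cell reaction moves Ni²⁺ from high to low concentration with n = 2.
Q = [Ni²⁺]_dilute/[Ni²⁺]_conc = 0.0267/0.112 = 0.238.
E = 0 − (0.0592/2) log Q = −(0.0592/2)(-0.623) = 0.0184 V.

0.018 V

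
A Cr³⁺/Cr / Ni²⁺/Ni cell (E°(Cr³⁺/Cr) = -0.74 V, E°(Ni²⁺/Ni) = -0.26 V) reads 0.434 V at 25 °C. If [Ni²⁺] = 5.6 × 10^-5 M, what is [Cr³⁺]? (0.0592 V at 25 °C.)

From the Nernst equation, log Q = n(E° − E)/0.0592 = 6(0.48 − 0.434)/0.0592 = 4.662, so Q = 4.59 × 10^4.
With Q = [Cr³⁺]^2/[Ni²⁺]^3 and the known concentrations, [Cr³⁺]^2 in the numerator gives [Cr³⁺] = 9 × 10^-5 M.

9 × 10^-5 M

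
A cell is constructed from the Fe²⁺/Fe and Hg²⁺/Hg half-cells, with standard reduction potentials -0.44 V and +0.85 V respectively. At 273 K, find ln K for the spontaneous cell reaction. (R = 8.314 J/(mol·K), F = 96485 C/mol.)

E°_cell = +0.85 − (-0.44) = 1.29 V, with n = 2 electrons transferred.
At equilibrium E = 0, so the Nernst equation gives ln K = nFE°/RT = (2)(96485)(1.29)/((8.314)(273)) = 109.67.

ln K = 109.7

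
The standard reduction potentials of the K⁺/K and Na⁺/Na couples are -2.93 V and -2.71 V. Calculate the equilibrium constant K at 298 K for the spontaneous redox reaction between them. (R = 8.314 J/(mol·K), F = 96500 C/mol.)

5300

E°_cell = -2.71 − (-2.93) = 0.22 V, with n = 1 electron transferred.
At equilibrium E = 0, so the Nernst equation gives ln K = nFE°/RT = (1)(96500)(0.22)/((8.314)(298)) = 8.57.
K = e^8.57 = 5300.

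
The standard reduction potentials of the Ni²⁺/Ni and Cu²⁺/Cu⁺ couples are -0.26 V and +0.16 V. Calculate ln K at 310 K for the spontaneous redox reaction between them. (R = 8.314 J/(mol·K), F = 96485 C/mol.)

E°_cell = +0.16 − (-0.26) = 0.42 V, with n = 2 electrons transferred.
At equilibrium E = 0, so the Nernst equation gives ln K = nFE°/RT = (2)(96485)(0.42)/((8.314)(310)) = 31.45.

ln K = 31.4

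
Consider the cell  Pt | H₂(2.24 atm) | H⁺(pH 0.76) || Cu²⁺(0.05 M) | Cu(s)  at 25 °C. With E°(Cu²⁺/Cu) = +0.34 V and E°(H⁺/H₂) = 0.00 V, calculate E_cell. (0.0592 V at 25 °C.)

0.36 V

The Cu²⁺/Cu couple is the cathode, so E°_cell = 0.34 V; n = 2.
[H⁺] = 10^(−0.76) = 0.17 M, and Q = [H⁺]^2 / ([Cu²⁺]·P(H₂)) = 0.270.
E = E° − (0.0592/2) log Q = 0.34 − (0.0592/2)(-0.569) = 0.357 V.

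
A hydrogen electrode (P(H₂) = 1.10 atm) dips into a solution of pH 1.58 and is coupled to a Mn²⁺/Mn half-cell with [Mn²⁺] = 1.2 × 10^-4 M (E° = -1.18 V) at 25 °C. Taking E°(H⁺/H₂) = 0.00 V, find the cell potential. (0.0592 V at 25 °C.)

The hydrogen couple is the cathode, so E°_cell = 1.18 V; n = 2.
[H⁺] = 10^(−1.58) = 0.026 M, and Q = [Mn²⁺]·P(H₂) / [H⁺]^2 = 0.191.
E = E° − (0.0592/2) log Q = 1.18 − (0.0592/2)(-0.719) = 1.201 V.

1.20 V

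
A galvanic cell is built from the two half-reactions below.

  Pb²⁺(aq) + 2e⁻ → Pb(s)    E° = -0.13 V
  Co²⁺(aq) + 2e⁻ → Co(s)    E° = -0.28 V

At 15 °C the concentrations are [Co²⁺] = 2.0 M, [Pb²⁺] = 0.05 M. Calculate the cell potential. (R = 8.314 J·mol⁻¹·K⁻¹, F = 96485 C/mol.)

0.104 V

The Pb²⁺/Pb couple has the higher reduction potential and acts as the cathode, so E°_cell = -0.13 − (-0.28) = 0.15 V.
Balancing electrons gives n = 2; the reaction quotient is Q = [Co²⁺]/[Pb²⁺] = 40.0.
E = E° − (RT/nF) ln Q = 0.15 − (8.314×288)/(2×96485) × (3.689) = 0.150 − 0.046 = 0.104 V.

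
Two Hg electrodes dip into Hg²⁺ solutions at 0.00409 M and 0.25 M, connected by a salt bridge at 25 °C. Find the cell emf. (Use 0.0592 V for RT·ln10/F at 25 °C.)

0.053 V

Both half-cells are Hg²⁺/Hg, so E°_cell = 0. The concentrated side is the cathode; the cell reaction moves Hg²⁺ from high to low concentration with n = 2.
Q = [Hg²⁺]_dilute/[Hg²⁺]_conc = 0.00409/0.25 = 0.0164.
E = 0 − (0.0592/2) log Q = −(0.0592/2)(-1.786) = 0.0529 V.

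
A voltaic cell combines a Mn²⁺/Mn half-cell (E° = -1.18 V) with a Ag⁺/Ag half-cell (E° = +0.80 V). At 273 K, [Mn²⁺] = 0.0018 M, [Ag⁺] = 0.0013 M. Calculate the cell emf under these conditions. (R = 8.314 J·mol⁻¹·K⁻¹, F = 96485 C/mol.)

1.90 V

The Ag⁺/Ag couple has the higher reduction potential and acts as the cathode, so E°_cell = +0.80 − (-1.18) = 1.98 V.
Balancing electrons gives n = 2; the reaction quotient is Q = [Mn²⁺]/[Ag⁺]^2 = 1070.
E = E° − (RT/nF) ln Q = 1.98 − (8.314×273)/(2×96485) × (6.971) = 1.980 − 0.082 = 1.898 V.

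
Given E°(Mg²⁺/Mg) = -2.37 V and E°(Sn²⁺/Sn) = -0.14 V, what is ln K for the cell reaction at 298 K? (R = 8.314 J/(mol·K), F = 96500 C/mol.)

ln K = 173.7

E°_cell = -0.14 − (-2.37) = 2.23 V, with n = 2 electrons transferred.
At equilibrium E = 0, so the Nernst equation gives ln K = nFE°/RT = (2)(96500)(2.23)/((8.314)(298)) = 173.71.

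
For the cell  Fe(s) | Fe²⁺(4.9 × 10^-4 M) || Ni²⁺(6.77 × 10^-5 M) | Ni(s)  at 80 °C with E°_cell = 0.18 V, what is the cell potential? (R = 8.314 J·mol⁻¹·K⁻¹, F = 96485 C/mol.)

0.150 V

Balancing electrons gives n = 2; the reaction quotient is Q = [Fe²⁺]/[Ni²⁺] = 7.24.
E = E° − (RT/nF) ln Q = 0.18 − (8.314×353)/(2×96485) × (1.979) = 0.180 − 0.030 = 0.150 V.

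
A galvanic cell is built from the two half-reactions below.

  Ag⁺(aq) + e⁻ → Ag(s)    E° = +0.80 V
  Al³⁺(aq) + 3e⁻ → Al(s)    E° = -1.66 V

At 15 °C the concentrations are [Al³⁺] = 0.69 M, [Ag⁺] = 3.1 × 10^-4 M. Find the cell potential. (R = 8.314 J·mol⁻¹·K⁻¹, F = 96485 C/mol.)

2.26 V

The Ag⁺/Ag couple has the higher reduction potential and acts as the cathode, so E°_cell = +0.80 − (-1.66) = 2.46 V.
Balancing electrons gives n = 3; the reaction quotient is Q = [Al³⁺]/[Ag⁺]^3 = 2.32 × 10^10.
E = E° − (RT/nF) ln Q = 2.46 − (8.314×288)/(3×96485) × (23.866) = 2.460 − 0.197 = 2.263 V.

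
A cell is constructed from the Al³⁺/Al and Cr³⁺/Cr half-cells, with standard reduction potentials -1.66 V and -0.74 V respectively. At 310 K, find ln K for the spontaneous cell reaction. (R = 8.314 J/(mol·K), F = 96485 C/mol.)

ln K = 103.3

E°_cell = -0.74 − (-1.66) = 0.92 V, with n = 3 electrons transferred.
At equilibrium E = 0, so the Nernst equation gives ln K = nFE°/RT = (3)(96485)(0.92)/((8.314)(310)) = 103.32.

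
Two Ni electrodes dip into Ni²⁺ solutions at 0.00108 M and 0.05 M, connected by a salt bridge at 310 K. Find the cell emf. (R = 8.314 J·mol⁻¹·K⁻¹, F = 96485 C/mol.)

Both half-cells are Ni²⁺/Ni, so E°_cell = 0. The concentrated side is the cathode; the cell reaction moves Ni²⁺ from high to low concentration with n = 2.
Q = [Ni²⁺]_dilute/[Ni²⁺]_conc = 0.00108/0.05 = 0.0216.
E = 0 − (RT/nF) ln Q = −((8.314×310)/(2×96485))(-3.835) = 0.0512 V.

0.051 V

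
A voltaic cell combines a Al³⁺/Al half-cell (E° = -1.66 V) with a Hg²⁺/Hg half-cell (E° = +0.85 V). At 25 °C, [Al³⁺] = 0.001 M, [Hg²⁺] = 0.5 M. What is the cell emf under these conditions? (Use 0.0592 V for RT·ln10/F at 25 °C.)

2.56 V

The Hg²⁺/Hg couple has the higher reduction potential and acts as the cathode, so E°_cell = +0.85 − (-1.66) = 2.51 V.
Balancing electrons gives n = 6; the reaction quotient is Q = [Al³⁺]^2/[Hg²⁺]^3 = 8 × 10^-6.
At 25 °C, E = E° − (0.0592/n) log Q = 2.51 − (0.0592/6)(-5.097) = 2.510 + 0.050 = 2.560 V.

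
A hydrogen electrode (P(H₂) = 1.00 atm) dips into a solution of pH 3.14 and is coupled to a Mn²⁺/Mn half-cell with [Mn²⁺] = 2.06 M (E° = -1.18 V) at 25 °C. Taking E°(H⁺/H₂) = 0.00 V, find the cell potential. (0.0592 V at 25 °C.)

The hydrogen couple is the cathode, so E°_cell = 1.18 V; n = 2.
[H⁺] = 10^(−3.14) = 7.2 × 10^-4 M, and Q = [Mn²⁺]·P(H₂) / [H⁺]^2 = 3.93 × 10^6.
E = E° − (0.0592/2) log Q = 1.18 − (0.0592/2)(6.594) = 0.985 V.

0.98 V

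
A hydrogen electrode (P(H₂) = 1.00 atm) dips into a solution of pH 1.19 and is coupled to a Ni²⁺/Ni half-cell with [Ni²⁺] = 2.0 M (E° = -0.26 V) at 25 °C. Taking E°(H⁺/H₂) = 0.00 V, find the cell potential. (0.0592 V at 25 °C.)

The hydrogen couple is the cathode, so E°_cell = 0.26 V; n = 2.
[H⁺] = 10^(−1.19) = 0.065 M, and Q = [Ni²⁺]·P(H₂) / [H⁺]^2 = 480.
E = E° − (0.0592/2) log Q = 0.26 − (0.0592/2)(2.681) = 0.181 V.

0.18 V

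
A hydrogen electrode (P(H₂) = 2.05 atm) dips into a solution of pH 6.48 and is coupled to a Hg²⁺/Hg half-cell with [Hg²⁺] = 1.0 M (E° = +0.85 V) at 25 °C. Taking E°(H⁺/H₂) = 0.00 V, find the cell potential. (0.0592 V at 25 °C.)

The Hg²⁺/Hg couple is the cathode, so E°_cell = 0.85 V; n = 2.
[H⁺] = 10^(−6.48) = 3.3 × 10^-7 M, and Q = [H⁺]^2 / ([Hg²⁺]·P(H₂)) = 5.35 × 10^-14.
E = E° − (0.0592/2) log Q = 0.85 − (0.0592/2)(-13.272) = 1.243 V.

1.24 V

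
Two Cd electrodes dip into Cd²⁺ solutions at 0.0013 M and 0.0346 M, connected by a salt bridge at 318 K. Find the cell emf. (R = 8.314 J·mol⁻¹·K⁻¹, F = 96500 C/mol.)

0.045 V

Both half-cells are Cd²⁺/Cd, so E°_cell = 0. The concentrated side is the cathode; the cell reaction moves Cd²⁺ from high to low concentration with n = 2.
Q = [Cd²⁺]_dilute/[Cd²⁺]_conc = 0.0013/0.0346 = 0.0376.
E = 0 − (RT/nF) ln Q = −((8.314×318)/(2×96500))(-3.281) = 0.0449 V.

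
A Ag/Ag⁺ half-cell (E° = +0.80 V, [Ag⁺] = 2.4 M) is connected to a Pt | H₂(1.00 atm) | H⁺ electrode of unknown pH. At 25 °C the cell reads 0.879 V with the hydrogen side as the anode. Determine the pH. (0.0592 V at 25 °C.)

pH = 0.95

E°_cell = 0.80 V and n = 2.
log Q = n(E° − E)/0.0592 = 2×(0.80 − 0.879)/0.0592 = -2.669.
With Q = [H⁺]^2 / ([Ag⁺]^2·P(H₂)), solving for [H⁺] gives log[H⁺] = -0.954, so pH = 0.95.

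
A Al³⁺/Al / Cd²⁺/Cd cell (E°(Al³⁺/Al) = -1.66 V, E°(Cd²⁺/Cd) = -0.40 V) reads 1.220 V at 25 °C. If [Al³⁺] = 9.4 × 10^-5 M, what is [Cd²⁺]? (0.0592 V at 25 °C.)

From the Nernst equation, log Q = n(E° − E)/0.0592 = 6(1.26 − 1.220)/0.0592 = 4.054, so Q = 1.13 × 10^4.
With Q = [Al³⁺]^2/[Cd²⁺]^3 and the known concentrations, [Cd²⁺]^3 in the denominator gives [Cd²⁺] = 9.2 × 10^-5 M.

9.2 × 10^-5 M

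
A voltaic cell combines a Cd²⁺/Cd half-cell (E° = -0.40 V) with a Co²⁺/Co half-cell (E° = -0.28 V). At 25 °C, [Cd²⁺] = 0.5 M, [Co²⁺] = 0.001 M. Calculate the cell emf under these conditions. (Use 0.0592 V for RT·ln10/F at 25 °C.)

0.040 V

The Co²⁺/Co couple has the higher reduction potential and acts as the cathode, so E°_cell = -0.28 − (-0.40) = 0.12 V.
Balancing electrons gives n = 2; the reaction quotient is Q = [Cd²⁺]/[Co²⁺] = 500.
At 25 °C, E = E° − (0.0592/n) log Q = 0.12 − (0.0592/2)(2.699) = 0.120 − 0.080 = 0.040 V.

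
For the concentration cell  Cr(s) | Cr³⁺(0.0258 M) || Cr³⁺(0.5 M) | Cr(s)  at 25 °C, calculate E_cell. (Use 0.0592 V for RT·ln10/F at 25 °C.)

Both half-cells are Cr³⁺/Cr, so E°_cell = 0. The concentrated side is the cathode; the cell reaction moves Cr³⁺ from high to low concentration with n = 3.
Q = [Cr³⁺]_dilute/[Cr³⁺]_conc = 0.0258/0.5 = 0.0516.
E = 0 − (0.0592/3) log Q = −(0.0592/3)(-1.287) = 0.0254 V.

0.025 V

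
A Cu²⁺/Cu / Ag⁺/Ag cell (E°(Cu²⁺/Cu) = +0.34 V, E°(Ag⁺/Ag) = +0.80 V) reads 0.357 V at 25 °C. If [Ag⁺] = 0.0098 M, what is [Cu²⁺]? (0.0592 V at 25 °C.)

0.29 M

From the Nernst equation, log Q = n(E° − E)/0.0592 = 2(0.46 − 0.357)/0.0592 = 3.480, so Q = 3020.
With Q = [Cu²⁺]/[Ag⁺]^2 and the known concentrations, [Cu²⁺] in the numerator gives [Cu²⁺] = 0.29 M.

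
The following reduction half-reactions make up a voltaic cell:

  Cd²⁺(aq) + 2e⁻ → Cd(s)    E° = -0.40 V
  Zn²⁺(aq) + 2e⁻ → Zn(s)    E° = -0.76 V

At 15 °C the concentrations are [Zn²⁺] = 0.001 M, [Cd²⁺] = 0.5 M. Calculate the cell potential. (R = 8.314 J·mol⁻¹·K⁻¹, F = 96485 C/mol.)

0.437 V

The Cd²⁺/Cd couple has the higher reduction potential and acts as the cathode, so E°_cell = -0.40 − (-0.76) = 0.36 V.
Balancing electrons gives n = 2; the reaction quotient is Q = [Zn²⁺]/[Cd²⁺] = 0.00200.
E = E° − (RT/nF) ln Q = 0.36 − (8.314×288)/(2×96485) × (-6.215) = 0.360 + 0.077 = 0.437 V.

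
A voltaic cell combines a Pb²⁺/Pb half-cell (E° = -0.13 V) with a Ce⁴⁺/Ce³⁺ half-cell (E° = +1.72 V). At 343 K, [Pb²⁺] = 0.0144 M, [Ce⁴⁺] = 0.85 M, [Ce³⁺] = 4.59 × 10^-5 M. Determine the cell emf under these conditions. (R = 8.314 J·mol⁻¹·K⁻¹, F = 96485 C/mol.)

2.20 V

The Ce⁴⁺/Ce³⁺ couple has the higher reduction potential and acts as the cathode, so E°_cell = +1.72 − (-0.13) = 1.85 V.
Balancing electrons gives n = 2; the reaction quotient is Q = [Pb²⁺]·[Ce³⁺]^2/[Ce⁴⁺]^2 = 4.2 × 10^-11.
E = E° − (RT/nF) ln Q = 1.85 − (8.314×343)/(2×96485) × (-23.894) = 1.850 + 0.353 = 2.203 V.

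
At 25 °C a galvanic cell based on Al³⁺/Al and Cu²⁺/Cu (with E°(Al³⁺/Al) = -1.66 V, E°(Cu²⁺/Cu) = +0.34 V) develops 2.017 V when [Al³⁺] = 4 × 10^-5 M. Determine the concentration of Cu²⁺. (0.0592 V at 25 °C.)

0.0044 M

From the Nernst equation, log Q = n(E° − E)/0.0592 = 6(2.00 − 2.017)/0.0592 = -1.723, so Q = 0.0189.
With Q = [Al³⁺]^2/[Cu²⁺]^3 and the known concentrations, [Cu²⁺]^3 in the denominator gives [Cu²⁺] = 0.0044 M.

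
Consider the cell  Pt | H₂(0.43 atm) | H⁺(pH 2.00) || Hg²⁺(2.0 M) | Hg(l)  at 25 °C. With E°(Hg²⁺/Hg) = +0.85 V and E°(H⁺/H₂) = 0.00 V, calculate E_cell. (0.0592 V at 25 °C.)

The Hg²⁺/Hg couple is the cathode, so E°_cell = 0.85 V; n = 2.
[H⁺] = 10^(−2.00) = 0.010 M, and Q = [H⁺]^2 / ([Hg²⁺]·P(H₂)) = 1.16 × 10^-4.
E = E° − (0.0592/2) log Q = 0.85 − (0.0592/2)(-3.934) = 0.966 V.

0.97 V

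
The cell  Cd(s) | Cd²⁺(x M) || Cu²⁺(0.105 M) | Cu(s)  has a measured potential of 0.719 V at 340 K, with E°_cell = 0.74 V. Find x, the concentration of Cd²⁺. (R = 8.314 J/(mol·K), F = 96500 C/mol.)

From the Nernst equation, ln Q = nF(E° − E)/RT = 2×96500×(0.74 − 0.719)/(8.314×340) = 1.434, so Q = 4.19.
With Q = [Cd²⁺]/[Cu²⁺] and the known concentrations, [Cd²⁺] in the numerator gives [Cd²⁺] = 0.44 M.

0.44 M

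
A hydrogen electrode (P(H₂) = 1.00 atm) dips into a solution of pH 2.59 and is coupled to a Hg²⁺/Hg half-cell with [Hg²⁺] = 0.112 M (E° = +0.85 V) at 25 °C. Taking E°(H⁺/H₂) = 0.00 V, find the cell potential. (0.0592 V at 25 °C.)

0.98 V

The Hg²⁺/Hg couple is the cathode, so E°_cell = 0.85 V; n = 2.
[H⁺] = 10^(−2.59) = 0.0026 M, and Q = [H⁺]^2 / ([Hg²⁺]·P(H₂)) = 5.9 × 10^-5.
E = E° − (0.0592/2) log Q = 0.85 − (0.0592/2)(-4.229) = 0.975 V.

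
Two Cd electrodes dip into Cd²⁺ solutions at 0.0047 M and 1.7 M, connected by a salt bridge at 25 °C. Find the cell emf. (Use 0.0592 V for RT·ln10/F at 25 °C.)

Both half-cells are Cd²⁺/Cd, so E°_cell = 0. The concentrated side is the cathode; the cell reaction moves Cd²⁺ from high to low concentration with n = 2.
Q = [Cd²⁺]_dilute/[Cd²⁺]_conc = 0.0047/1.7 = 0.00276.
E = 0 − (0.0592/2) log Q = −(0.0592/2)(-2.558) = 0.0757 V.

0.076 V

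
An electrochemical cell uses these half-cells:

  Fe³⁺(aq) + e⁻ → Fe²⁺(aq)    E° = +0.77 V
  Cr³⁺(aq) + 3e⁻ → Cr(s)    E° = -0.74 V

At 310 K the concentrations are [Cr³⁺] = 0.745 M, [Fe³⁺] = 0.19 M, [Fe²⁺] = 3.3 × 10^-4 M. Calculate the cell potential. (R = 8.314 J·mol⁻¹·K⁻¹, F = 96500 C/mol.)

The Fe³⁺/Fe²⁺ couple has the higher reduction potential and acts as the cathode, so E°_cell = +0.77 − (-0.74) = 1.51 V.
Balancing electrons gives n = 3; the reaction quotient is Q = [Cr³⁺]·[Fe²⁺]^3/[Fe³⁺]^3 = 3.9 × 10^-9.
E = E° − (RT/nF) ln Q = 1.51 − (8.314×310)/(3×96500) × (-19.361) = 1.510 + 0.172 = 1.682 V.

1.68 V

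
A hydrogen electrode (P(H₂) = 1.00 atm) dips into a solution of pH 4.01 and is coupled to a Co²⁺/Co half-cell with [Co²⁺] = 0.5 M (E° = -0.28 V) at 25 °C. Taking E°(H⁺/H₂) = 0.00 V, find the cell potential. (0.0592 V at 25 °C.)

0.052 V

The hydrogen couple is the cathode, so E°_cell = 0.28 V; n = 2.
[H⁺] = 10^(−4.01) = 9.8 × 10^-5 M, and Q = [Co²⁺]·P(H₂) / [H⁺]^2 = 5.24 × 10^7.
E = E° − (0.0592/2) log Q = 0.28 − (0.0592/2)(7.719) = 0.052 V.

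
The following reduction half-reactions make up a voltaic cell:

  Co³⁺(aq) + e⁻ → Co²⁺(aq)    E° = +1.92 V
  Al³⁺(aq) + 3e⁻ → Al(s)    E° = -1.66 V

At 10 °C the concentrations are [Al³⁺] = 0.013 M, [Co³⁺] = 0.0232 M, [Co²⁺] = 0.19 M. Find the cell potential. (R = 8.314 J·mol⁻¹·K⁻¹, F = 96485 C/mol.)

The Co³⁺/Co²⁺ couple has the higher reduction potential and acts as the cathode, so E°_cell = +1.92 − (-1.66) = 3.58 V.
Balancing electrons gives n = 3; the reaction quotient is Q = [Al³⁺]·[Co²⁺]^3/[Co³⁺]^3 = 7.14.
E = E° − (RT/nF) ln Q = 3.58 − (8.314×283)/(3×96485) × (1.966) = 3.580 − 0.016 = 3.564 V.

3.56 V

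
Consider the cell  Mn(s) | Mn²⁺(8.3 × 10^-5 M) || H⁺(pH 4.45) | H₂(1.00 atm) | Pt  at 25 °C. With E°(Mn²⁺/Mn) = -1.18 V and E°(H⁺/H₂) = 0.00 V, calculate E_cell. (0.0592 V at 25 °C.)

The hydrogen couple is the cathode, so E°_cell = 1.18 V; n = 2.
[H⁺] = 10^(−4.45) = 3.5 × 10^-5 M, and Q = [Mn²⁺]·P(H₂) / [H⁺]^2 = 6.59 × 10^4.
E = E° − (0.0592/2) log Q = 1.18 − (0.0592/2)(4.819) = 1.037 V.

1.04 V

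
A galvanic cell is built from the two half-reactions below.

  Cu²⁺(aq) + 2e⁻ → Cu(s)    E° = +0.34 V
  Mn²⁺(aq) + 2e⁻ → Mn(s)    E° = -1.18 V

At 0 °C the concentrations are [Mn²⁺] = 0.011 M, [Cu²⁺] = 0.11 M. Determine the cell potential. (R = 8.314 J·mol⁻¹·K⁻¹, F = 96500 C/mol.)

1.55 V

The Cu²⁺/Cu couple has the higher reduction potential and acts as the cathode, so E°_cell = +0.34 − (-1.18) = 1.52 V.
Balancing electrons gives n = 2; the reaction quotient is Q = [Mn²⁺]/[Cu²⁺] = 0.100.
E = E° − (RT/nF) ln Q = 1.52 − (8.314×273)/(2×96500) × (-2.303) = 1.520 + 0.027 = 1.547 V.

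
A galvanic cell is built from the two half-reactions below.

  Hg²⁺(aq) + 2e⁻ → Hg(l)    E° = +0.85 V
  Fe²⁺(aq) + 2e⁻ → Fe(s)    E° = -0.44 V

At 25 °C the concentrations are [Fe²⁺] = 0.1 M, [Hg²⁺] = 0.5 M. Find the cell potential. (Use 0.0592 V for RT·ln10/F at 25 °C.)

The Hg²⁺/Hg couple has the higher reduction potential and acts as the cathode, so E°_cell = +0.85 − (-0.44) = 1.29 V.
Balancing electrons gives n = 2; the reaction quotient is Q = [Fe²⁺]/[Hg²⁺] = 0.200.
At 25 °C, E = E° − (0.0592/n) log Q = 1.29 − (0.0592/2)(-0.699) = 1.290 + 0.021 = 1.311 V.

1.31 V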